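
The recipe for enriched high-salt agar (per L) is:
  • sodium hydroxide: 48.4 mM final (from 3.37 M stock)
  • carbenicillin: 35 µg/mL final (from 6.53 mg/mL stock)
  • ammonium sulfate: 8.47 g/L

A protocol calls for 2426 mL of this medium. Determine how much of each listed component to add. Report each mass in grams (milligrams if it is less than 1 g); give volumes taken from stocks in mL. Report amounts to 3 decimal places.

Scale factor relative to 1 L: 2.426.
sodium hydroxide: V = C2·V2/C1 = 48.4 mM × 2426 mL ÷ 3370 mM = 34.842 mL
carbenicillin: dilute stock: 35 µg/mL × 2426 mL ÷ 6530 µg/mL = 13.003 mL
ammonium sulfate: 8.47 g/L × 2.426 L = 20.548 g

sodium hydroxide 34.842 mL; carbenicillin 13.003 mL; ammonium sulfate 20.548 g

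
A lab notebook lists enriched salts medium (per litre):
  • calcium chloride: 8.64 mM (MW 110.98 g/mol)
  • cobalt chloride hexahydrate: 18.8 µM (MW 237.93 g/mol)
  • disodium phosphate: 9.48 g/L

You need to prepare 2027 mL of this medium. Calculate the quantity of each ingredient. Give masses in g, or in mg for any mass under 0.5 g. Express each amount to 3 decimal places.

calcium chloride 1.944 g; cobalt chloride hexahydrate 9.067 mg; disodium phosphate 19.216 g

Working volume: 2027 mL = 2.027 L.
calcium chloride: 8.64 mmol/L × 110.98 g/mol × 2.027 L ÷ 1000 = 1.944 g
cobalt chloride hexahydrate: 18.8 µmol/L × 237.93 g/mol × 2.027 L ÷ 1000 = 9.067 mg
disodium phosphate: 9.48 g/L × 2.027 L = 19.216 g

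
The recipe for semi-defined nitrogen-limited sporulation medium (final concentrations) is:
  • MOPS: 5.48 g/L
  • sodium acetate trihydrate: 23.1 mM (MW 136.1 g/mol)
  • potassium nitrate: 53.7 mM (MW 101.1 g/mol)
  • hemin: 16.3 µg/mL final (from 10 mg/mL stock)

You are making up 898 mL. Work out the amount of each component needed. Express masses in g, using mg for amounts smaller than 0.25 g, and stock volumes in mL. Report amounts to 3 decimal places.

Target volume = 898 mL = 0.898 L.
MOPS: 5.48 g/L × 0.898 L = 4.921 g
sodium acetate trihydrate: 23.1 mmol/L × 136.1 g/mol × 0.898 L ÷ 1000 = 2.823 g
potassium nitrate: 53.7 mmol/L × 101.1 g/mol × 0.898 L ÷ 1000 = 4.875 g
hemin: dilute stock: 16.3 µg/mL × 898 mL ÷ 10000 µg/mL = 1.464 mL

MOPS 4.921 g; sodium acetate trihydrate 2.823 g; potassium nitrate 4.875 g; hemin 1.464 mL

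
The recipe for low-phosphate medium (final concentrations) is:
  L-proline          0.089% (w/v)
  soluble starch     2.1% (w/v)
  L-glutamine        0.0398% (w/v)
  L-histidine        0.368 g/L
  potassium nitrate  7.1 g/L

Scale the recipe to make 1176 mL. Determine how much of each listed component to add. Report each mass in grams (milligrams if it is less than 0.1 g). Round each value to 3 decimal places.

L-proline 1.047 g; soluble starch 24.696 g; L-glutamine 0.468 g; L-histidine 0.433 g; potassium nitrate 8.350 g

Working volume: 1176 mL = 1.176 L.
L-proline: 0.089% w/v = 0.89 g/L → 0.89 × 1.176 L = 1.047 g
soluble starch: 2.1 g per 100 mL × 1176 mL ÷ 100 = 24.696 g
L-glutamine: 0.0398 g per 100 mL × 1176 mL ÷ 100 = 0.468 g
L-histidine: 0.368 g/L × 1.176 L = 0.433 g
potassium nitrate: 7.1 g/L × 1.176 L = 8.350 g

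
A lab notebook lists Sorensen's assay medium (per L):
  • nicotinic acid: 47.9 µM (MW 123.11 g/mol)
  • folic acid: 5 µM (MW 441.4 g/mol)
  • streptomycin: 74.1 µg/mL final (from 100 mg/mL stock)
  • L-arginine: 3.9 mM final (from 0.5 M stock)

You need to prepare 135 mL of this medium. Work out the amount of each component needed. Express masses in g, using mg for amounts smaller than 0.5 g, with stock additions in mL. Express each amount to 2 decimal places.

nicotinic acid 0.80 mg; folic acid 0.30 mg; streptomycin 0.10 mL; L-arginine 1.05 mL

Scale factor relative to 1 L: 0.135.
nicotinic acid: 47.9 µmol/L × 123.11 g/mol × 0.135 L ÷ 1000 = 0.80 mg
folic acid: 5 µmol/L × 441.4 g/mol × 0.135 L ÷ 1000 = 0.30 mg
streptomycin: V = C2·V2/C1 = 74.1 µg/mL × 135 mL ÷ 100000 µg/mL = 0.10 mL
L-arginine: V = C2·V2/C1 = 3.9 mM × 135 mL ÷ 500 mM = 1.05 mL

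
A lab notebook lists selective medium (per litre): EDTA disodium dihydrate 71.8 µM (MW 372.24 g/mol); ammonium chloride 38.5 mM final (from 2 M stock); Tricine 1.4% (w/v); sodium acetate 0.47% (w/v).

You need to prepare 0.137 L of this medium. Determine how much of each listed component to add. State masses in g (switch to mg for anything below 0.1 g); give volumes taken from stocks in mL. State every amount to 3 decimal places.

Scale factor relative to 1 L: 0.137.
EDTA disodium dihydrate: 71.8 µmol/L × 372.24 g/mol × 0.137 L ÷ 1000 = 3.662 mg
ammonium chloride: dilute stock: 38.5 mM × 137 mL ÷ 2000 mM = 2.637 mL
Tricine: 1.4 g per 100 mL × 137 mL ÷ 100 = 1.918 g
sodium acetate: 0.47% w/v = 4.7 g/L → 4.7 × 0.137 L = 0.644 g

EDTA disodium dihydrate 3.662 mg; ammonium chloride 2.637 mL; Tricine 1.918 g; sodium acetate 0.644 g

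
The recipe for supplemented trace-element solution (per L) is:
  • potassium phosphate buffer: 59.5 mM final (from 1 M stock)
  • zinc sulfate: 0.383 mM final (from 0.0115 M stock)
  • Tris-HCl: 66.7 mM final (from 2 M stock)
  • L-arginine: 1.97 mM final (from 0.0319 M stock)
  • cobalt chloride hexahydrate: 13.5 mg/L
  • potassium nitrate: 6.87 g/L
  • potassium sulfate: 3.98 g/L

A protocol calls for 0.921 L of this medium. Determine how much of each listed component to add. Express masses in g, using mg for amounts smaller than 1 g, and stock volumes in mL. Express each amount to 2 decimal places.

potassium phosphate buffer 54.80 mL; zinc sulfate 30.67 mL; Tris-HCl 30.72 mL; L-arginine 56.88 mL; cobalt chloride hexahydrate 12.43 mg; potassium nitrate 6.33 g; potassium sulfate 3.67 g

Working volume: 0.921 L.
potassium phosphate buffer: V = C2·V2/C1 = 59.5 mM × 921 mL ÷ 1000 mM = 54.80 mL
zinc sulfate: V = C2·V2/C1 = 0.383 mM × 921 mL ÷ 11.5 mM = 30.67 mL
Tris-HCl: V = C2·V2/C1 = 66.7 mM × 921 mL ÷ 2000 mM = 30.72 mL
L-arginine: C1V1 = C2V2 → 1.97 mM × 921 mL ÷ 31.9 mM = 56.88 mL
cobalt chloride hexahydrate: 13.5 mg/L × 0.921 L = 12.43 mg
potassium nitrate: 6.87 g/L × 0.921 L = 6.33 g
potassium sulfate: 3.98 g/L × 0.921 L = 3.67 g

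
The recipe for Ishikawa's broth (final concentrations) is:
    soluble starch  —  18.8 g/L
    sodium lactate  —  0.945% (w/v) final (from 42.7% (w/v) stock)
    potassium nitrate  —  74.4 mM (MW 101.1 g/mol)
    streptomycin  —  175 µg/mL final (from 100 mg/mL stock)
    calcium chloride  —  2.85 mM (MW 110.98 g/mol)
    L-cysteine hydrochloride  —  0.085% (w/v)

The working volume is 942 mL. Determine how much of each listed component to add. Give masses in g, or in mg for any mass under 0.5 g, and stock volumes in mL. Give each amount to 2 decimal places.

Scale factor relative to 1 L: 0.942.
soluble starch: 18.8 g/L × 0.942 L = 17.71 g
sodium lactate: C1V1 = C2V2 → 0.945% ÷ 42.7% × 942 mL = 20.85 mL
potassium nitrate: 74.4 mmol/L × 101.1 g/mol × 0.942 L ÷ 1000 = 7.09 g
streptomycin: C1V1 = C2V2 → 175 µg/mL × 942 mL ÷ 100000 µg/mL = 1.65 mL
calcium chloride: 2.85 mmol/L × 110.98 mg/mmol × 0.942 L = 297.95 mg
L-cysteine hydrochloride: 0.085 g per 100 mL × 942 mL ÷ 100 = 0.80 g

soluble starch 17.71 g; sodium lactate 20.85 mL; potassium nitrate 7.09 g; streptomycin 1.65 mL; calcium chloride 297.95 mg; L-cysteine hydrochloride 0.80 g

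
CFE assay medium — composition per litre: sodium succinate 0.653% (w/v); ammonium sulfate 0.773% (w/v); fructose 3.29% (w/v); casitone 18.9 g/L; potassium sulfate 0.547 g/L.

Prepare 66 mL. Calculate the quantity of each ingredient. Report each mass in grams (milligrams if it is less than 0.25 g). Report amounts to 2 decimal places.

Working volume: 66 mL = 0.066 L.
sodium succinate: 0.653 g per 100 mL × 66 mL ÷ 100 = 0.43 g
ammonium sulfate: 0.773% w/v = 7.73 g/L → 7.73 × 0.066 L = 0.51 g
fructose: 3.29 g per 100 mL × 66 mL ÷ 100 = 2.17 g
casitone: 18.9 g/L × 0.066 L = 1.25 g
potassium sulfate: 0.547 g/L × 0.066 L = 0.036102 g = 36.10 mg

sodium succinate 0.43 g; ammonium sulfate 0.51 g; fructose 2.17 g; casitone 1.25 g; potassium sulfate 36.10 mg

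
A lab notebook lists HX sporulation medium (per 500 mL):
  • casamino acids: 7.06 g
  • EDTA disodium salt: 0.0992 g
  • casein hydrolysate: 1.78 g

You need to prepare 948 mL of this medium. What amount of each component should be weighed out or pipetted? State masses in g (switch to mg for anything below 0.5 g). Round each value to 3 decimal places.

casamino acids 13.386 g; EDTA disodium salt 188.083 mg; casein hydrolysate 3.375 g

Ratio of target to recipe volume: 948 / 500 = 1.896.
casamino acids: 7.06 g × (948 mL / 500 mL) = 13.386 g
EDTA disodium salt: 0.0992 g × (948 mL / 500 mL) = 0.188083 g = 188.083 mg
casein hydrolysate: 1.78 g × (948 mL / 500 mL) = 3.375 g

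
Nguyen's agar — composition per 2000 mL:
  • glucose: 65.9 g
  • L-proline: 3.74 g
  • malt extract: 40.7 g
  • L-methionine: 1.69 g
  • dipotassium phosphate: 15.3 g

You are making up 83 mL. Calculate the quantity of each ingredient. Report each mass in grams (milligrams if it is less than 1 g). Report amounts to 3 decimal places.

Scale factor = 83 mL / 2000 mL = 0.0415.
glucose: 65.9 g × (83 mL / 2000 mL) = 2.735 g
L-proline: 3.74 g × (83 mL / 2000 mL) = 0.15521 g = 155.210 mg
malt extract: 40.7 g × (83 mL / 2000 mL) = 1.689 g
L-methionine: 1.69 g × (83 mL / 2000 mL) = 0.070135 g = 70.135 mg
dipotassium phosphate: 15.3 g × (83 mL / 2000 mL) = 0.63495 g = 634.950 mg

glucose 2.735 g; L-proline 155.210 mg; malt extract 1.689 g; L-methionine 70.135 mg; dipotassium phosphate 634.950 mg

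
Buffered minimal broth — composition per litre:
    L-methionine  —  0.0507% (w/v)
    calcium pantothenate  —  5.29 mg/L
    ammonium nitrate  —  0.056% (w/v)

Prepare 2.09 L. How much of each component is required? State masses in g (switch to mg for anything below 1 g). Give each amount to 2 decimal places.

Working volume: 2.09 L.
L-methionine: 0.0507 g per 100 mL × 2090 mL ÷ 100 = 1.06 g
calcium pantothenate: 5.29 mg/L × 2.09 L = 11.06 mg
ammonium nitrate: 0.056% w/v = 0.56 g/L → 0.56 × 2.09 L = 1.17 g

L-methionine 1.06 g; calcium pantothenate 11.06 mg; ammonium nitrate 1.17 g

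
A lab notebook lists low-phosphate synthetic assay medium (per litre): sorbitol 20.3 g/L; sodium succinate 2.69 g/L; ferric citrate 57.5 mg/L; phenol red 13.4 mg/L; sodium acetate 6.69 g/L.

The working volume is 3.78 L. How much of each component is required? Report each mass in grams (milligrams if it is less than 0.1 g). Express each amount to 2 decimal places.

Working volume: 3.78 L.
sorbitol: 20.3 g/L × 3.78 L = 76.73 g
sodium succinate: 2.69 g/L × 3.78 L = 10.17 g
ferric citrate: 57.5 mg/L × 3.78 L = 217.35 mg = 0.22 g
phenol red: 13.4 mg/L × 3.78 L = 50.65 mg
sodium acetate: 6.69 g/L × 3.78 L = 25.29 g

sorbitol 76.73 g; sodium succinate 10.17 g; ferric citrate 0.22 g; phenol red 50.65 mg; sodium acetate 25.29 g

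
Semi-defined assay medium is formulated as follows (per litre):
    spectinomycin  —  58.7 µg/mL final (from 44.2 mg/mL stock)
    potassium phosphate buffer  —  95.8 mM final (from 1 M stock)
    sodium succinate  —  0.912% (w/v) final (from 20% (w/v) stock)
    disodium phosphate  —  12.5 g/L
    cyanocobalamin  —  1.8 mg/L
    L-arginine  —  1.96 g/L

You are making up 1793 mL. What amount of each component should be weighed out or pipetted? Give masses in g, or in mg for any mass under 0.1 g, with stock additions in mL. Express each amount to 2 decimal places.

spectinomycin 2.38 mL; potassium phosphate buffer 171.77 mL; sodium succinate 81.76 mL; disodium phosphate 22.41 g; cyanocobalamin 3.23 mg; L-arginine 3.51 g

Scale factor relative to 1 L: 1.793.
spectinomycin: dilute stock: 58.7 µg/mL × 1793 mL ÷ 44200 µg/mL = 2.38 mL
potassium phosphate buffer: C1V1 = C2V2 → 95.8 mM × 1793 mL ÷ 1000 mM = 171.77 mL
sodium succinate: dilute stock: 0.912% ÷ 20% × 1793 mL = 81.76 mL
disodium phosphate: 12.5 g/L × 1.793 L = 22.41 g
cyanocobalamin: 1.8 mg/L × 1.793 L = 3.23 mg
L-arginine: 1.96 g/L × 1.793 L = 3.51 g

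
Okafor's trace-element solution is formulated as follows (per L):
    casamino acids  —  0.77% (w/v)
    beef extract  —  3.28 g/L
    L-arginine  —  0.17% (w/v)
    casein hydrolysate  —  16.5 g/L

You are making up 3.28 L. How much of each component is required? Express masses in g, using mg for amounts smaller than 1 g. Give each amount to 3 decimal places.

Working volume: 3.28 L.
casamino acids: 0.77 g per 100 mL × 3280 mL ÷ 100 = 25.256 g
beef extract: 3.28 g/L × 3.28 L = 10.758 g
L-arginine: 0.17% w/v = 1.7 g/L → 1.7 × 3.28 L = 5.576 g
casein hydrolysate: 16.5 g/L × 3.28 L = 54.120 g

casamino acids 25.256 g; beef extract 10.758 g; L-arginine 5.576 g; casein hydrolysate 54.120 g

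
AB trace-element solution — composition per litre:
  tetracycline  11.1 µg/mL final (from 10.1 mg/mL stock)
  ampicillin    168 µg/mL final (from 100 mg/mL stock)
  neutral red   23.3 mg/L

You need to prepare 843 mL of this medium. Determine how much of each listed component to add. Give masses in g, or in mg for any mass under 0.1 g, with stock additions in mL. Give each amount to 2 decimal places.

Scale factor relative to 1 L: 0.843.
tetracycline: dilute stock: 11.1 µg/mL × 843 mL ÷ 10100 µg/mL = 0.93 mL
ampicillin: V = C2·V2/C1 = 168 µg/mL × 843 mL ÷ 100000 µg/mL = 1.42 mL
neutral red: 23.3 mg/L × 0.843 L = 19.64 mg

tetracycline 0.93 mL; ampicillin 1.42 mL; neutral red 19.64 mg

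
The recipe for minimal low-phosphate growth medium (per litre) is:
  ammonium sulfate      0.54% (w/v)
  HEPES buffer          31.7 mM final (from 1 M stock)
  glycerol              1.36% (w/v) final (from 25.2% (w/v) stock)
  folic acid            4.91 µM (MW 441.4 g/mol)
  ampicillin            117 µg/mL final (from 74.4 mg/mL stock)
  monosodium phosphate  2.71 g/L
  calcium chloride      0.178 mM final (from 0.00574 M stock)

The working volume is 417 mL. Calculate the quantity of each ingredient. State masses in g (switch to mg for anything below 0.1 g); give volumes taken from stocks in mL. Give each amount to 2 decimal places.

ammonium sulfate 2.25 g; HEPES buffer 13.22 mL; glycerol 22.50 mL; folic acid 0.90 mg; ampicillin 0.66 mL; monosodium phosphate 1.13 g; calcium chloride 12.93 mL

Target volume = 417 mL = 0.417 L.
ammonium sulfate: 0.54 g per 100 mL × 417 mL ÷ 100 = 2.25 g
HEPES buffer: dilute stock: 31.7 mM × 417 mL ÷ 1000 mM = 13.22 mL
glycerol: dilute stock: 1.36% ÷ 25.2% × 417 mL = 22.50 mL
folic acid: 4.91 µmol/L × 441.4 g/mol × 0.417 L ÷ 1000 = 0.90 mg
ampicillin: C1V1 = C2V2 → 117 µg/mL × 417 mL ÷ 74400 µg/mL = 0.66 mL
monosodium phosphate: 2.71 g/L × 0.417 L = 1.13 g
calcium chloride: C1V1 = C2V2 → 0.178 mM × 417 mL ÷ 5.74 mM = 12.93 mL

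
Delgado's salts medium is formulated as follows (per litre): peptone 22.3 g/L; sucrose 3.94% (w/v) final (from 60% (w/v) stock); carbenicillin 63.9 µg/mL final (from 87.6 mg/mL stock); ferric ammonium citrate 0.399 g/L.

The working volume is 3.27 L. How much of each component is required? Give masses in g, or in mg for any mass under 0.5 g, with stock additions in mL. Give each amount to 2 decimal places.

peptone 72.92 g; sucrose 214.73 mL; carbenicillin 2.39 mL; ferric ammonium citrate 1.30 g

Working volume: 3.27 L.
peptone: 22.3 g/L × 3.27 L = 72.92 g
sucrose: V = C2·V2/C1 = 3.94% ÷ 60% × 3270 mL = 214.73 mL
carbenicillin: dilute stock: 63.9 µg/mL × 3270 mL ÷ 87600 µg/mL = 2.39 mL
ferric ammonium citrate: 0.399 g/L × 3.27 L = 1.30 g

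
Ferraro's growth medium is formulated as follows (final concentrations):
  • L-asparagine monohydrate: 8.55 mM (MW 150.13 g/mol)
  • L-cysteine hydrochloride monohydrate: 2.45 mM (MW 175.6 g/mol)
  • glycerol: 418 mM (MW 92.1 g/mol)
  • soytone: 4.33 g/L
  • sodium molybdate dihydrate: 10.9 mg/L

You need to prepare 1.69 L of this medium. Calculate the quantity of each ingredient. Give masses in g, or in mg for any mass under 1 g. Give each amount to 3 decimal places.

Working volume: 1.69 L.
L-asparagine monohydrate: 8.55 mmol/L × 150.13 g/mol × 1.69 L ÷ 1000 = 2.169 g
L-cysteine hydrochloride monohydrate: 2.45 mmol/L × 175.6 mg/mmol × 1.69 L = 727.072 mg
glycerol: 418 mmol/L × 92.1 g/mol × 1.69 L ÷ 1000 = 65.061 g
soytone: 4.33 g/L × 1.69 L = 7.318 g
sodium molybdate dihydrate: 10.9 mg/L × 1.69 L = 18.421 mg

L-asparagine monohydrate 2.169 g; L-cysteine hydrochloride monohydrate 727.072 mg; glycerol 65.061 g; soytone 7.318 g; sodium molybdate dihydrate 18.421 mg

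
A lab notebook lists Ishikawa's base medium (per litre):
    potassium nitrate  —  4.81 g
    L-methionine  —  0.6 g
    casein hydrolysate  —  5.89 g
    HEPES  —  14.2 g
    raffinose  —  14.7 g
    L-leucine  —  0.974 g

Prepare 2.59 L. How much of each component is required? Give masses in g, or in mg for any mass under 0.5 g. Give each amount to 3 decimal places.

potassium nitrate 12.458 g; L-methionine 1.554 g; casein hydrolysate 15.255 g; HEPES 36.778 g; raffinose 38.073 g; L-leucine 2.523 g

Scale factor = 2590 mL / 1000 mL = 2.59.
potassium nitrate: 4.81 g × (2590 mL / 1000 mL) = 12.458 g
L-methionine: 0.6 g × (2590 mL / 1000 mL) = 1.554 g
casein hydrolysate: 5.89 g × (2590 mL / 1000 mL) = 15.255 g
HEPES: 14.2 g × (2590 mL / 1000 mL) = 36.778 g
raffinose: 14.7 g × (2590 mL / 1000 mL) = 38.073 g
L-leucine: 0.974 g × (2590 mL / 1000 mL) = 2.523 g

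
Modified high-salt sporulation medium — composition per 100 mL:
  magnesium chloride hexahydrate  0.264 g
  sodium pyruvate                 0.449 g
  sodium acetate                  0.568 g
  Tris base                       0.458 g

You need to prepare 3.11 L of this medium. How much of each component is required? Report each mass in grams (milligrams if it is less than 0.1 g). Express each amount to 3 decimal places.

Ratio of target to recipe volume: 3110 / 100 = 31.1.
magnesium chloride hexahydrate: 0.264 g × (3110 mL / 100 mL) = 8.210 g
sodium pyruvate: 0.449 g × (3110 mL / 100 mL) = 13.964 g
sodium acetate: 0.568 g × (3110 mL / 100 mL) = 17.665 g
Tris base: 0.458 g × (3110 mL / 100 mL) = 14.244 g

magnesium chloride hexahydrate 8.210 g; sodium pyruvate 13.964 g; sodium acetate 17.665 g; Tris base 14.244 g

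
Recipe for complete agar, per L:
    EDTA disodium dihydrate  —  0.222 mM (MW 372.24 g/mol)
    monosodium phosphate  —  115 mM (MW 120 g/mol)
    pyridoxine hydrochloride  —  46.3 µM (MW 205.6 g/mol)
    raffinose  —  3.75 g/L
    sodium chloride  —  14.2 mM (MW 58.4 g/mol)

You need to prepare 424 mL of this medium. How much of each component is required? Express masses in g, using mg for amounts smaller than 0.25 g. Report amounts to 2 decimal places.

EDTA disodium dihydrate 35.04 mg; monosodium phosphate 5.85 g; pyridoxine hydrochloride 4.04 mg; raffinose 1.59 g; sodium chloride 0.35 g

Target volume = 424 mL = 0.424 L.
EDTA disodium dihydrate: 0.222 mmol/L × 372.24 mg/mmol × 0.424 L = 35.04 mg
monosodium phosphate: 115 mmol/L × 120 g/mol × 0.424 L ÷ 1000 = 5.85 g
pyridoxine hydrochloride: 46.3 µmol/L × 205.6 g/mol × 0.424 L ÷ 1000 = 4.04 mg
raffinose: 3.75 g/L × 0.424 L = 1.59 g
sodium chloride: 14.2 mmol/L × 58.4 g/mol × 0.424 L ÷ 1000 = 0.35 g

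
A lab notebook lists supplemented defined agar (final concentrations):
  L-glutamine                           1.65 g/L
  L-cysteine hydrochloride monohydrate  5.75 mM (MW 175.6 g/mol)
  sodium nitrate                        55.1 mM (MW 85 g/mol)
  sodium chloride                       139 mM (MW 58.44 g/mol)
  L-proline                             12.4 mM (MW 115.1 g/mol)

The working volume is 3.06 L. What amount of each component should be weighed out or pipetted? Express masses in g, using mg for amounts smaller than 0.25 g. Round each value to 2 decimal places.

L-glutamine 5.05 g; L-cysteine hydrochloride monohydrate 3.09 g; sodium nitrate 14.33 g; sodium chloride 24.86 g; L-proline 4.37 g

Working volume: 3.06 L.
L-glutamine: 1.65 g/L × 3.06 L = 5.05 g
L-cysteine hydrochloride monohydrate: 5.75 mmol/L × 175.6 g/mol × 3.06 L ÷ 1000 = 3.09 g
sodium nitrate: 55.1 mmol/L × 85 g/mol × 3.06 L ÷ 1000 = 14.33 g
sodium chloride: 139 mmol/L × 58.44 g/mol × 3.06 L ÷ 1000 = 24.86 g
L-proline: 12.4 mmol/L × 115.1 g/mol × 3.06 L ÷ 1000 = 4.37 g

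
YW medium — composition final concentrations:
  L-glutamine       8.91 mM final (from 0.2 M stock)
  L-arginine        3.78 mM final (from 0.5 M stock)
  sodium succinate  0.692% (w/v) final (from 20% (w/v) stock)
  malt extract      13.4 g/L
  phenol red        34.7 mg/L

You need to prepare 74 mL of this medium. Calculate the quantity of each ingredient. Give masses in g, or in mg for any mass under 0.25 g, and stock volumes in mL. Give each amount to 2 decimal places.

L-glutamine 3.30 mL; L-arginine 0.56 mL; sodium succinate 2.56 mL; malt extract 0.99 g; phenol red 2.57 mg

Target volume = 74 mL = 0.074 L.
L-glutamine: V = C2·V2/C1 = 8.91 mM × 74 mL ÷ 200 mM = 3.30 mL
L-arginine: V = C2·V2/C1 = 3.78 mM × 74 mL ÷ 500 mM = 0.56 mL
sodium succinate: dilute stock: 0.692% ÷ 20% × 74 mL = 2.56 mL
malt extract: 13.4 g/L × 0.074 L = 0.99 g
phenol red: 34.7 mg/L × 0.074 L = 2.57 mg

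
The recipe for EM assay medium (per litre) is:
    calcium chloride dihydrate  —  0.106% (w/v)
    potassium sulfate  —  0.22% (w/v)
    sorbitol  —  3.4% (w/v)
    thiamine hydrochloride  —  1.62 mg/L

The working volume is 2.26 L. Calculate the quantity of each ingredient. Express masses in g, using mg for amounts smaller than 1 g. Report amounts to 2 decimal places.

calcium chloride dihydrate 2.40 g; potassium sulfate 4.97 g; sorbitol 76.84 g; thiamine hydrochloride 3.66 mg

Working volume: 2.26 L.
calcium chloride dihydrate: 0.106% w/v = 1.06 g/L → 1.06 × 2.26 L = 2.40 g
potassium sulfate: 0.22% w/v = 2.2 g/L → 2.2 × 2.26 L = 4.97 g
sorbitol: 3.4 g per 100 mL × 2260 mL ÷ 100 = 76.84 g
thiamine hydrochloride: 1.62 mg/L × 2.26 L = 3.66 mg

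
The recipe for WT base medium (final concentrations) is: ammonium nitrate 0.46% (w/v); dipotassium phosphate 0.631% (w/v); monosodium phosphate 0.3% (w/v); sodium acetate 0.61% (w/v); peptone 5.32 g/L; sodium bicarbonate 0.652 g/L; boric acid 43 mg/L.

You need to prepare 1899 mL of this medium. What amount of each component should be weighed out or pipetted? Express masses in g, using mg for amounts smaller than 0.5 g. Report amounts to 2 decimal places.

Working volume: 1899 mL = 1.899 L.
ammonium nitrate: 0.46% w/v = 4.6 g/L → 4.6 × 1.899 L = 8.74 g
dipotassium phosphate: 0.631% w/v = 6.31 g/L → 6.31 × 1.899 L = 11.98 g
monosodium phosphate: 0.3 g per 100 mL × 1899 mL ÷ 100 = 5.70 g
sodium acetate: 0.61% w/v = 6.1 g/L → 6.1 × 1.899 L = 11.58 g
peptone: 5.32 g/L × 1.899 L = 10.10 g
sodium bicarbonate: 0.652 g/L × 1.899 L = 1.24 g
boric acid: 43 mg/L × 1.899 L = 81.66 mg

ammonium nitrate 8.74 g; dipotassium phosphate 11.98 g; monosodium phosphate 5.70 g; sodium acetate 11.58 g; peptone 10.10 g; sodium bicarbonate 1.24 g; boric acid 81.66 mg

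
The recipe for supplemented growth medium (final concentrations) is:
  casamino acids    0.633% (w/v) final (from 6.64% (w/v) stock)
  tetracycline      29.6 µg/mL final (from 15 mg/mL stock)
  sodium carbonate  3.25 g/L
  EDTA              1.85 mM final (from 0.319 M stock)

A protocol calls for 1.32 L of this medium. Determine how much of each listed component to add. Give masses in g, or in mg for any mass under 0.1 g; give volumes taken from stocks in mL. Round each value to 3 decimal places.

Scale factor relative to 1 L: 1.32.
casamino acids: C1V1 = C2V2 → 0.633% ÷ 6.64% × 1320 mL = 125.837 mL
tetracycline: dilute stock: 29.6 µg/mL × 1320 mL ÷ 15000 µg/mL = 2.605 mL
sodium carbonate: 3.25 g/L × 1.32 L = 4.290 g
EDTA: V = C2·V2/C1 = 1.85 mM × 1320 mL ÷ 319 mM = 7.655 mL

casamino acids 125.837 mL; tetracycline 2.605 mL; sodium carbonate 4.290 g; EDTA 7.655 mL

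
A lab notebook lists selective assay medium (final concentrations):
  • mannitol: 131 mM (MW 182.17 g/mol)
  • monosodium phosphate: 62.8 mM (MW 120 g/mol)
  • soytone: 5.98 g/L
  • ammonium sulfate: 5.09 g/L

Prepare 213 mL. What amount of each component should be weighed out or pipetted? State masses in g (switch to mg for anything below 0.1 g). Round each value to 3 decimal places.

mannitol 5.083 g; monosodium phosphate 1.605 g; soytone 1.274 g; ammonium sulfate 1.084 g

Scale factor relative to 1 L: 0.213.
mannitol: 131 mmol/L × 182.17 g/mol × 0.213 L ÷ 1000 = 5.083 g
monosodium phosphate: 62.8 mmol/L × 120 g/mol × 0.213 L ÷ 1000 = 1.605 g
soytone: 5.98 g/L × 0.213 L = 1.274 g
ammonium sulfate: 5.09 g/L × 0.213 L = 1.084 g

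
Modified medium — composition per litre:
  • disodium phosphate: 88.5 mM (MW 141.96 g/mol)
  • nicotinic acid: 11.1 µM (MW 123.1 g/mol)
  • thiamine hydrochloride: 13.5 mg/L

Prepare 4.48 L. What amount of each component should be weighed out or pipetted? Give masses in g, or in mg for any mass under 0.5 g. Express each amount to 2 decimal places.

Scale factor relative to 1 L: 4.48.
disodium phosphate: 88.5 mmol/L × 141.96 g/mol × 4.48 L ÷ 1000 = 56.28 g
nicotinic acid: 11.1 µmol/L × 123.1 g/mol × 4.48 L ÷ 1000 = 6.12 mg
thiamine hydrochloride: 13.5 mg/L × 4.48 L = 60.48 mg

disodium phosphate 56.28 g; nicotinic acid 6.12 mg; thiamine hydrochloride 60.48 mg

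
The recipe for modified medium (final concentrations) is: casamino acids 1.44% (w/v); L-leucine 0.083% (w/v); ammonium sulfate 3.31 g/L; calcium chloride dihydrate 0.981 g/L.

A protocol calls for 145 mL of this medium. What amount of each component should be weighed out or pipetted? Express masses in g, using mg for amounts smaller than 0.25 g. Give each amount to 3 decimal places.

casamino acids 2.088 g; L-leucine 120.350 mg; ammonium sulfate 0.480 g; calcium chloride dihydrate 142.245 mg

Working volume: 145 mL = 0.145 L.
casamino acids: 1.44 g per 100 mL × 145 mL ÷ 100 = 2.088 g
L-leucine: 0.083% w/v = 0.83 g/L → 0.83 × 0.145 L = 0.12035 g = 120.350 mg
ammonium sulfate: 3.31 g/L × 0.145 L = 0.480 g
calcium chloride dihydrate: 0.981 g/L × 0.145 L = 0.142245 g = 142.245 mg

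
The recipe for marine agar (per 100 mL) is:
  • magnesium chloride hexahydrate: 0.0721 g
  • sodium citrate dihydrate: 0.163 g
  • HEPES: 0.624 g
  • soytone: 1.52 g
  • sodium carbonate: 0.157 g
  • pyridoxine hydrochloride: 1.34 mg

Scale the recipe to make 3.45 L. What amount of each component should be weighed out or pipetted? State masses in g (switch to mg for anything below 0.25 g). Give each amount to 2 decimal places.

Ratio of target to recipe volume: 3450 / 100 = 34.5.
magnesium chloride hexahydrate: 0.0721 g × (3450 mL / 100 mL) = 2.49 g
sodium citrate dihydrate: 0.163 g × (3450 mL / 100 mL) = 5.62 g
HEPES: 0.624 g × (3450 mL / 100 mL) = 21.53 g
soytone: 1.52 g × (3450 mL / 100 mL) = 52.44 g
sodium carbonate: 0.157 g × (3450 mL / 100 mL) = 5.42 g
pyridoxine hydrochloride: 1.34 mg × (3450 mL / 100 mL) = 46.23 mg

magnesium chloride hexahydrate 2.49 g; sodium citrate dihydrate 5.62 g; HEPES 21.53 g; soytone 52.44 g; sodium carbonate 5.42 g; pyridoxine hydrochloride 46.23 mg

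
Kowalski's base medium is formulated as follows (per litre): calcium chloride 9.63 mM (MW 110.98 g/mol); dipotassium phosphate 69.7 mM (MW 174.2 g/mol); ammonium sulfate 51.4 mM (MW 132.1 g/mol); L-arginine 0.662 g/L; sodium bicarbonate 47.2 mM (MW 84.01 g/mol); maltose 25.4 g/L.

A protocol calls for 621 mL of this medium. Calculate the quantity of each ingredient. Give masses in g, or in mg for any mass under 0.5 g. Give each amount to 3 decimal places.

Target volume = 621 mL = 0.621 L.
calcium chloride: 9.63 mmol/L × 110.98 g/mol × 0.621 L ÷ 1000 = 0.664 g
dipotassium phosphate: 69.7 mmol/L × 174.2 g/mol × 0.621 L ÷ 1000 = 7.540 g
ammonium sulfate: 51.4 mmol/L × 132.1 g/mol × 0.621 L ÷ 1000 = 4.217 g
L-arginine: 0.662 g/L × 0.621 L = 0.411102 g = 411.102 mg
sodium bicarbonate: 47.2 mmol/L × 84.01 g/mol × 0.621 L ÷ 1000 = 2.462 g
maltose: 25.4 g/L × 0.621 L = 15.773 g

calcium chloride 0.664 g; dipotassium phosphate 7.540 g; ammonium sulfate 4.217 g; L-arginine 411.102 mg; sodium bicarbonate 2.462 g; maltose 15.773 g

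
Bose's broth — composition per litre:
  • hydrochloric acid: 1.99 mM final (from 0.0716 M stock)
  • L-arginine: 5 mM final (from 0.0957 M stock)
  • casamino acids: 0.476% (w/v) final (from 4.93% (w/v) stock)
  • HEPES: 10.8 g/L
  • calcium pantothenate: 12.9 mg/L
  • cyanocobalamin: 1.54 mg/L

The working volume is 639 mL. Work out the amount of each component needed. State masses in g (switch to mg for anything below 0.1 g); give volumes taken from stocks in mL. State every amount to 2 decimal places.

hydrochloric acid 17.76 mL; L-arginine 33.39 mL; casamino acids 61.70 mL; HEPES 6.90 g; calcium pantothenate 8.24 mg; cyanocobalamin 0.98 mg

Target volume = 639 mL = 0.639 L.
hydrochloric acid: C1V1 = C2V2 → 1.99 mM × 639 mL ÷ 71.6 mM = 17.76 mL
L-arginine: V = C2·V2/C1 = 5 mM × 639 mL ÷ 95.7 mM = 33.39 mL
casamino acids: dilute stock: 0.476% ÷ 4.93% × 639 mL = 61.70 mL
HEPES: 10.8 g/L × 0.639 L = 6.90 g
calcium pantothenate: 12.9 mg/L × 0.639 L = 8.24 mg
cyanocobalamin: 1.54 mg/L × 0.639 L = 0.98 mg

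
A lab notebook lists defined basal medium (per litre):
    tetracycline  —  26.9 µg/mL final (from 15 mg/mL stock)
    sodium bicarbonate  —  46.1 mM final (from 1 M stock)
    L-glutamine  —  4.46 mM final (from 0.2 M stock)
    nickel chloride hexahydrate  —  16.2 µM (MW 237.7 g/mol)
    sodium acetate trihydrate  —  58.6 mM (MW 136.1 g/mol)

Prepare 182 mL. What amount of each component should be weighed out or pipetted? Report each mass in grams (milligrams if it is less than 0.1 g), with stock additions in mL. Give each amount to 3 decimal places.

Working volume: 182 mL = 0.182 L.
tetracycline: V = C2·V2/C1 = 26.9 µg/mL × 182 mL ÷ 15000 µg/mL = 0.326 mL
sodium bicarbonate: V = C2·V2/C1 = 46.1 mM × 182 mL ÷ 1000 mM = 8.390 mL
L-glutamine: dilute stock: 4.46 mM × 182 mL ÷ 200 mM = 4.059 mL
nickel chloride hexahydrate: 16.2 µmol/L × 237.7 g/mol × 0.182 L ÷ 1000 = 0.701 mg
sodium acetate trihydrate: 58.6 mmol/L × 136.1 g/mol × 0.182 L ÷ 1000 = 1.452 g

tetracycline 0.326 mL; sodium bicarbonate 8.390 mL; L-glutamine 4.059 mL; nickel chloride hexahydrate 0.701 mg; sodium acetate trihydrate 1.452 g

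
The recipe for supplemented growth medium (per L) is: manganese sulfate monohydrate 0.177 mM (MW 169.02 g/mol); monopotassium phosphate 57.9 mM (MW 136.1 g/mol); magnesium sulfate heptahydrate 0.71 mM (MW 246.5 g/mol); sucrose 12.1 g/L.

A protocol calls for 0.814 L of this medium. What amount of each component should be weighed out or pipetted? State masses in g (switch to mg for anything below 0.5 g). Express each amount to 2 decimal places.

manganese sulfate monohydrate 24.35 mg; monopotassium phosphate 6.41 g; magnesium sulfate heptahydrate 142.46 mg; sucrose 9.85 g

Working volume: 0.814 L.
manganese sulfate monohydrate: 0.177 mmol/L × 169.02 mg/mmol × 0.814 L = 24.35 mg
monopotassium phosphate: 57.9 mmol/L × 136.1 g/mol × 0.814 L ÷ 1000 = 6.41 g
magnesium sulfate heptahydrate: 0.71 mmol/L × 246.5 mg/mmol × 0.814 L = 142.46 mg
sucrose: 12.1 g/L × 0.814 L = 9.85 g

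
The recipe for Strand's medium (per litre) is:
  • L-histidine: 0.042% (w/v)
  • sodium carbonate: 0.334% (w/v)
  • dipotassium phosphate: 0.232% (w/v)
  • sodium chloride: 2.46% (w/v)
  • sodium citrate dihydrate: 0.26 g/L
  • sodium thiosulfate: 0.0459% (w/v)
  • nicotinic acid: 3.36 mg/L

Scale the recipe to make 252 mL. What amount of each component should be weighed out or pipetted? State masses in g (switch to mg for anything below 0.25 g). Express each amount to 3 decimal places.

Scale factor relative to 1 L: 0.252.
L-histidine: 0.042 g per 100 mL × 252 mL ÷ 100 = 0.10584 g = 105.840 mg
sodium carbonate: 0.334 g per 100 mL × 252 mL ÷ 100 = 0.842 g
dipotassium phosphate: 0.232% w/v = 2.32 g/L → 2.32 × 0.252 L = 0.585 g
sodium chloride: 2.46% w/v = 24.6 g/L → 24.6 × 0.252 L = 6.199 g
sodium citrate dihydrate: 0.26 g/L × 0.252 L = 0.06552 g = 65.520 mg
sodium thiosulfate: 0.0459 g per 100 mL × 252 mL ÷ 100 = 0.115668 g = 115.668 mg
nicotinic acid: 3.36 mg/L × 0.252 L = 0.847 mg

L-histidine 105.840 mg; sodium carbonate 0.842 g; dipotassium phosphate 0.585 g; sodium chloride 6.199 g; sodium citrate dihydrate 65.520 mg; sodium thiosulfate 115.668 mg; nicotinic acid 0.847 mg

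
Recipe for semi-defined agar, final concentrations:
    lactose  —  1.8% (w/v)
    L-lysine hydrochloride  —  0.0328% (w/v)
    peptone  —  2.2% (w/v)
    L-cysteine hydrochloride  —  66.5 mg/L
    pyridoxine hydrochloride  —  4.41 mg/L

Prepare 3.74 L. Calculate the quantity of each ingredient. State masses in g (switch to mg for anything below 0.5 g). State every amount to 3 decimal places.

lactose 67.320 g; L-lysine hydrochloride 1.227 g; peptone 82.280 g; L-cysteine hydrochloride 248.710 mg; pyridoxine hydrochloride 16.493 mg

Working volume: 3.74 L.
lactose: 1.8 g per 100 mL × 3740 mL ÷ 100 = 67.320 g
L-lysine hydrochloride: 0.0328 g per 100 mL × 3740 mL ÷ 100 = 1.227 g
peptone: 2.2% w/v = 22 g/L → 22 × 3.74 L = 82.280 g
L-cysteine hydrochloride: 66.5 mg/L × 3.74 L = 248.710 mg
pyridoxine hydrochloride: 4.41 mg/L × 3.74 L = 16.493 mg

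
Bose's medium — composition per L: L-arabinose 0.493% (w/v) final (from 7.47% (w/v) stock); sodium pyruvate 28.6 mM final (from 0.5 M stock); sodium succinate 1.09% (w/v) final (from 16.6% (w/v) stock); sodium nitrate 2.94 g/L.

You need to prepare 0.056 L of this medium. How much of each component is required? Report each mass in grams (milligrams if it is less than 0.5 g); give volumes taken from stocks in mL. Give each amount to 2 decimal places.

Working volume: 0.056 L.
L-arabinose: dilute stock: 0.493% ÷ 7.47% × 56 mL = 3.70 mL
sodium pyruvate: dilute stock: 28.6 mM × 56 mL ÷ 500 mM = 3.20 mL
sodium succinate: dilute stock: 1.09% ÷ 16.6% × 56 mL = 3.68 mL
sodium nitrate: 2.94 g/L × 0.056 L = 0.16464 g = 164.64 mg

L-arabinose 3.70 mL; sodium pyruvate 3.20 mL; sodium succinate 3.68 mL; sodium nitrate 164.64 mg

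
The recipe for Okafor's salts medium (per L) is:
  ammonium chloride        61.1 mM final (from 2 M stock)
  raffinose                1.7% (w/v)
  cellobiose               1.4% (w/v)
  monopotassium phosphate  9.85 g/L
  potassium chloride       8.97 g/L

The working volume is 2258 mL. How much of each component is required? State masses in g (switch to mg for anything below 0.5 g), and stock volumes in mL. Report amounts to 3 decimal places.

ammonium chloride 68.982 mL; raffinose 38.386 g; cellobiose 31.612 g; monopotassium phosphate 22.241 g; potassium chloride 20.254 g

Working volume: 2258 mL = 2.258 L.
ammonium chloride: dilute stock: 61.1 mM × 2258 mL ÷ 2000 mM = 68.982 mL
raffinose: 1.7 g per 100 mL × 2258 mL ÷ 100 = 38.386 g
cellobiose: 1.4 g per 100 mL × 2258 mL ÷ 100 = 31.612 g
monopotassium phosphate: 9.85 g/L × 2.258 L = 22.241 g
potassium chloride: 8.97 g/L × 2.258 L = 20.254 g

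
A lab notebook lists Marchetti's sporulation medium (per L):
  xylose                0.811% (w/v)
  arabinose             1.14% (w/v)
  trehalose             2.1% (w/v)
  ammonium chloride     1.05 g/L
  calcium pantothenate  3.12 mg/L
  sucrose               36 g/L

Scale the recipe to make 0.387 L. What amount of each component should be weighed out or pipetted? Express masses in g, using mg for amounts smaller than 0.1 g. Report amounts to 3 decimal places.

xylose 3.139 g; arabinose 4.412 g; trehalose 8.127 g; ammonium chloride 0.406 g; calcium pantothenate 1.207 mg; sucrose 13.932 g

Working volume: 0.387 L.
xylose: 0.811 g per 100 mL × 387 mL ÷ 100 = 3.139 g
arabinose: 1.14% w/v = 11.4 g/L → 11.4 × 0.387 L = 4.412 g
trehalose: 2.1 g per 100 mL × 387 mL ÷ 100 = 8.127 g
ammonium chloride: 1.05 g/L × 0.387 L = 0.406 g
calcium pantothenate: 3.12 mg/L × 0.387 L = 1.207 mg
sucrose: 36 g/L × 0.387 L = 13.932 g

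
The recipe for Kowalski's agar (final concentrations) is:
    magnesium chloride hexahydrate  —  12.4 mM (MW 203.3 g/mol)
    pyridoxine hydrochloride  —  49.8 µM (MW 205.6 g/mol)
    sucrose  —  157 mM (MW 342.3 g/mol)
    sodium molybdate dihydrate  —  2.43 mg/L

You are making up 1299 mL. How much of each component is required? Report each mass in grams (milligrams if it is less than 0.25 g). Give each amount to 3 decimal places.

Target volume = 1299 mL = 1.299 L.
magnesium chloride hexahydrate: 12.4 mmol/L × 203.3 g/mol × 1.299 L ÷ 1000 = 3.275 g
pyridoxine hydrochloride: 49.8 µmol/L × 205.6 g/mol × 1.299 L ÷ 1000 = 13.300 mg
sucrose: 157 mmol/L × 342.3 g/mol × 1.299 L ÷ 1000 = 69.810 g
sodium molybdate dihydrate: 2.43 mg/L × 1.299 L = 3.157 mg

magnesium chloride hexahydrate 3.275 g; pyridoxine hydrochloride 13.300 mg; sucrose 69.810 g; sodium molybdate dihydrate 3.157 mg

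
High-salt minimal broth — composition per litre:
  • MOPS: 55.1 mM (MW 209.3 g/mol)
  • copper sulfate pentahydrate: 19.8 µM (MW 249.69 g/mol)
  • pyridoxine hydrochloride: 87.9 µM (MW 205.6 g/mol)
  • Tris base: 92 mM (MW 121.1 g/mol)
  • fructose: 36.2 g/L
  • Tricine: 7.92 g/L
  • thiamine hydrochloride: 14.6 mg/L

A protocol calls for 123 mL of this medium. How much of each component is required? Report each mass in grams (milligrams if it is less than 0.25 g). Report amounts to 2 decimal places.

MOPS 1.42 g; copper sulfate pentahydrate 0.61 mg; pyridoxine hydrochloride 2.22 mg; Tris base 1.37 g; fructose 4.45 g; Tricine 0.97 g; thiamine hydrochloride 1.80 mg

Target volume = 123 mL = 0.123 L.
MOPS: 55.1 mmol/L × 209.3 g/mol × 0.123 L ÷ 1000 = 1.42 g
copper sulfate pentahydrate: 19.8 µmol/L × 249.69 g/mol × 0.123 L ÷ 1000 = 0.61 mg
pyridoxine hydrochloride: 87.9 µmol/L × 205.6 g/mol × 0.123 L ÷ 1000 = 2.22 mg
Tris base: 92 mmol/L × 121.1 g/mol × 0.123 L ÷ 1000 = 1.37 g
fructose: 36.2 g/L × 0.123 L = 4.45 g
Tricine: 7.92 g/L × 0.123 L = 0.97 g
thiamine hydrochloride: 14.6 mg/L × 0.123 L = 1.80 mg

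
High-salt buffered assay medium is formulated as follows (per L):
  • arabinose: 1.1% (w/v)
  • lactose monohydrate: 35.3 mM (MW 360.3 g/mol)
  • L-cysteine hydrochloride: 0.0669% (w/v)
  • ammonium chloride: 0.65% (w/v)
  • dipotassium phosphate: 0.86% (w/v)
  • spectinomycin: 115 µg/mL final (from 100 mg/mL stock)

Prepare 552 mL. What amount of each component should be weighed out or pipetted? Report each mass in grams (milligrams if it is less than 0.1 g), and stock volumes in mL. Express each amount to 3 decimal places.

arabinose 6.072 g; lactose monohydrate 7.021 g; L-cysteine hydrochloride 0.369 g; ammonium chloride 3.588 g; dipotassium phosphate 4.747 g; spectinomycin 0.635 mL

Working volume: 552 mL = 0.552 L.
arabinose: 1.1 g per 100 mL × 552 mL ÷ 100 = 6.072 g
lactose monohydrate: 35.3 mmol/L × 360.3 g/mol × 0.552 L ÷ 1000 = 7.021 g
L-cysteine hydrochloride: 0.0669% w/v = 0.669 g/L → 0.669 × 0.552 L = 0.369 g
ammonium chloride: 0.65 g per 100 mL × 552 mL ÷ 100 = 3.588 g
dipotassium phosphate: 0.86 g per 100 mL × 552 mL ÷ 100 = 4.747 g
spectinomycin: dilute stock: 115 µg/mL × 552 mL ÷ 100000 µg/mL = 0.635 mL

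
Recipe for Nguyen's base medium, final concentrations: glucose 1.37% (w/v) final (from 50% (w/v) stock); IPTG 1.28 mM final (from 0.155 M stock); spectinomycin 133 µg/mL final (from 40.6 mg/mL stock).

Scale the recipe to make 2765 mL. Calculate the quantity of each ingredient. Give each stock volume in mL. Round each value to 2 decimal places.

Target volume = 2765 mL = 2.765 L.
glucose: dilute stock: 1.37% ÷ 50% × 2765 mL = 75.76 mL
IPTG: C1V1 = C2V2 → 1.28 mM × 2765 mL ÷ 155 mM = 22.83 mL
spectinomycin: dilute stock: 133 µg/mL × 2765 mL ÷ 40600 µg/mL = 9.06 mL

glucose 75.76 mL; IPTG 22.83 mL; spectinomycin 9.06 mL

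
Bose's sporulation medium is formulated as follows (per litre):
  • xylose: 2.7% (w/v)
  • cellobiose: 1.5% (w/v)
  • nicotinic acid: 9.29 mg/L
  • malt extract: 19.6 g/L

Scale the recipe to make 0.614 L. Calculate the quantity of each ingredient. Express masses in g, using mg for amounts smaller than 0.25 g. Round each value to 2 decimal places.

Working volume: 0.614 L.
xylose: 2.7% w/v = 27 g/L → 27 × 0.614 L = 16.58 g
cellobiose: 1.5 g per 100 mL × 614 mL ÷ 100 = 9.21 g
nicotinic acid: 9.29 mg/L × 0.614 L = 5.70 mg
malt extract: 19.6 g/L × 0.614 L = 12.03 g

xylose 16.58 g; cellobiose 9.21 g; nicotinic acid 5.70 mg; malt extract 12.03 g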